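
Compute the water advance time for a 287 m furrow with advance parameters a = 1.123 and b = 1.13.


t = (L/a)^(1/b)
t = (287/1.123)^(1/1.13)
t = 255.565450^(1/1.13)

135.0619 min


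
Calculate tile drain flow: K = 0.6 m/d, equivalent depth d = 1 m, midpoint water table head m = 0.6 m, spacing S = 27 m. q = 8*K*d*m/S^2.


q = 8*K*d*m/S^2
q = 8*0.6*1*0.6/27^2
q = 2.8800 / 729

0.0040 m/d


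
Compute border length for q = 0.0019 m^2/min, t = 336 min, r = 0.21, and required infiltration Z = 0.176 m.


L = q*t/((1+r)*Z)
L = 0.0019*336/((1+0.21)*0.176)
L = 0.6384/0.21296

2.9977 m


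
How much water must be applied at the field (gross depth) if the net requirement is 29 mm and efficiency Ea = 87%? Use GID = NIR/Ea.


Ea = 87% = 0.87
GID = NIR / Ea = 29 / 0.87 = 33.3333 mm

33.3333 mm


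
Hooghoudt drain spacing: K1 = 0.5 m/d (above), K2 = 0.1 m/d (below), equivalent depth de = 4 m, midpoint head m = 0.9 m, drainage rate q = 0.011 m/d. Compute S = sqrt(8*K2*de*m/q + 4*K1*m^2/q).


S^2 = 8*K2*de*m/q + 4*K1*m^2/q
S^2 = 8*0.1*4*0.9/0.011 + 4*0.5*0.9^2/0.011
S = sqrt(409.0909)

20.2260 m


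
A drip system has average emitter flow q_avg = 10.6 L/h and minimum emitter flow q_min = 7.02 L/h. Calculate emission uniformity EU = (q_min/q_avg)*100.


EU = (q_min/q_avg)*100 = (7.02/10.6)*100 = 66.2264%

66.2264 %


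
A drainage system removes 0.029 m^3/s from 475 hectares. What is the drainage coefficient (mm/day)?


DC = Q * 86400 / (A * 10000) * 1000
DC = 0.029 * 86400 / (475 * 10000) * 1000
DC = 2505600.0000 / 4750000

0.5275 mm/day


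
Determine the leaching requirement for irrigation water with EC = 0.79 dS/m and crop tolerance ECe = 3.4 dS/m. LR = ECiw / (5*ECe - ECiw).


LR = ECiw / (5*ECe - ECiw)
LR = 0.79 / (5*3.4 - 0.79)
LR = 0.79 / 16.2100

0.0487


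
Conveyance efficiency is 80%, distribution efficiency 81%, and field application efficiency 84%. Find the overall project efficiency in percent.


Ec = 0.8, Eb = 0.81, Ea = 0.84
E = 0.8 * 0.81 * 0.84 * 100 = 54.4320%

54.4320 %


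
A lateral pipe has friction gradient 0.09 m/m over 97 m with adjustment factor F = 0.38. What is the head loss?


hf = J * L * F = 0.09 * 97 * 0.38 = 3.3174 m

3.3174 m


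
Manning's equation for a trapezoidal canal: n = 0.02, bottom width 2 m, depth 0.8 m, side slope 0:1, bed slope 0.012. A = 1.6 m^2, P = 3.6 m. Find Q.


R = A/P = 1.6/3.6 = 0.444444
Q = (1/0.02) * 1.6 * 0.444444^(2/3) * 0.012^0.5

5.1038 m^3/s


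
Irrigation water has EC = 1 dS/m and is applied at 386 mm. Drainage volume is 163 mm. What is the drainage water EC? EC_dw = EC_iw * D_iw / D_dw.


EC_dw = EC_iw * D_iw / D_dw
EC_dw = 1 * 386 / 163
EC_dw = 386 / 163

2.3681 dS/m


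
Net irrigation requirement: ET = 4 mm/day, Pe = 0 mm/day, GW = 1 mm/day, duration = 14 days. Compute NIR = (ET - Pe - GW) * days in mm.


Daily deficit = ET - Pe - GW = 4 - 0 - 1 = 3 mm/day
NIR = 3 * 14 = 42 mm

42.0000 mm


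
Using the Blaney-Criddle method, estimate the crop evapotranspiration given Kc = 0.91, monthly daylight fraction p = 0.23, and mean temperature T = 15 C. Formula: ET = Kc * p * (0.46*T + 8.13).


ET = Kc * p * (0.46*T + 8.13)
ET = 0.91 * 0.23 * (0.46*15 + 8.13)
ET = 0.91 * 0.23 * 15.0300

3.1458 mm/day


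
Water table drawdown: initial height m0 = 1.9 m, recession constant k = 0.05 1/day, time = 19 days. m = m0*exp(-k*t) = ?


m = m0 * exp(-k*t)
m = 1.9 * exp(-0.05 * 19)
m = 1.9 * exp(-0.9500)

0.7348 m


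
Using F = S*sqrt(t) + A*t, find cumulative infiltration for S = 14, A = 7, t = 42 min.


F = S*sqrt(t) + A*t
F = 14*sqrt(42) + 7*42
F = 14*6.480741 + 294

384.7304 mm


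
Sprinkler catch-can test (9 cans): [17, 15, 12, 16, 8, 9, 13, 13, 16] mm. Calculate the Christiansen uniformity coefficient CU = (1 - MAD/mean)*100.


mean = 13.222222 mm
MAD = 2.469136 mm
CU = (1 - 2.469136/13.222222)*100

81.3259 %


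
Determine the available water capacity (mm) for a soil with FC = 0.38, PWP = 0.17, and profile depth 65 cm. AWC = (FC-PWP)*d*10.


AWC = (FC - PWP) * d * 10
AWC = (0.38 - 0.17) * 65 * 10
AWC = 0.2100 * 65 * 10

136.5000 mm


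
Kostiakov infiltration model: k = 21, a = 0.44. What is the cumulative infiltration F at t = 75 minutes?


F = k * t^a = 21 * 75^0.44
F = 21 * 6.683854

140.3609 mm


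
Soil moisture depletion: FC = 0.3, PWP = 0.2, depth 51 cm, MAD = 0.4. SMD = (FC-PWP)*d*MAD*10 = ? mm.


SMD = (FC - PWP) * d * MAD * 10
SMD = (0.3 - 0.2) * 51 * 0.4 * 10
SMD = 0.1000 * 51 * 0.4 * 10

20.4000 mm


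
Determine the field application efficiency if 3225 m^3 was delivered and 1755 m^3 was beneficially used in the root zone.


Ea = V_root / V_field * 100 = 1755 / 3225 * 100 = 54.4186%

54.4186 %


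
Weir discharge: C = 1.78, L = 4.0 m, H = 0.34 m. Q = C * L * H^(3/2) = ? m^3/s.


Q = C * L * H^(3/2) = 1.78 * 4.0 * 0.34^1.5 = 1.78 * 4.0 * 0.198252

1.4116 m^3/s


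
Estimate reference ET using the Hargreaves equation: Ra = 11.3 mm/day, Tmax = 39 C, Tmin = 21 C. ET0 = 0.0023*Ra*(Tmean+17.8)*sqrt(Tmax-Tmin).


Tmean = (Tmax + Tmin)/2 = (39 + 21)/2 = 30.0
ET0 = 0.0023 * 11.3 * (30.0 + 17.8) * sqrt(39 - 21)
ET0 = 0.0023 * 11.3 * 47.8 * 4.242641

5.2707 mm/day


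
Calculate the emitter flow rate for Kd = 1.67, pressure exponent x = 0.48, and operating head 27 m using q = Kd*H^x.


q = Kd * H^x = 1.67 * 27^0.48 = 1.67 * 4.864684

8.1240 L/h


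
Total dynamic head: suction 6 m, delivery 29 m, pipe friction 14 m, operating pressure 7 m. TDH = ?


TDH = Hs + Hd + hf + Hp = 6 + 29 + 14 + 7 = 56

56 m


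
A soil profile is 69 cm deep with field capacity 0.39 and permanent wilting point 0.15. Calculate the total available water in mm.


AWC = (FC - PWP) * d * 10
AWC = (0.39 - 0.15) * 69 * 10
AWC = 0.2400 * 69 * 10

165.6000 mm


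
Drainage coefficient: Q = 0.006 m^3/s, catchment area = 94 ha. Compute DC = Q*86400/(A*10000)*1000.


DC = Q * 86400 / (A * 10000) * 1000
DC = 0.006 * 86400 / (94 * 10000) * 1000
DC = 518400.0000 / 940000

0.5515 mm/day


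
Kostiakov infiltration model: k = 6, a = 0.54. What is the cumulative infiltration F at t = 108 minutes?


F = k * t^a = 6 * 108^0.54
F = 6 * 12.532821

75.1969 mm


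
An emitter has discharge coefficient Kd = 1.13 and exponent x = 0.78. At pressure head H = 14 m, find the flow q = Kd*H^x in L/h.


q = Kd * H^x = 1.13 * 14^0.78 = 1.13 * 7.833933

8.8523 L/h


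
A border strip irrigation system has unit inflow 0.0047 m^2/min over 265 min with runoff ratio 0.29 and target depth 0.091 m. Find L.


L = q*t/((1+r)*Z)
L = 0.0047*265/((1+0.29)*0.091)
L = 1.2455/0.11739

10.6099 m


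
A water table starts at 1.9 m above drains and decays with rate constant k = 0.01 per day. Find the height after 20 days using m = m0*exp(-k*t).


m = m0 * exp(-k*t)
m = 1.9 * exp(-0.01 * 20)
m = 1.9 * exp(-0.2000)

1.5556 m


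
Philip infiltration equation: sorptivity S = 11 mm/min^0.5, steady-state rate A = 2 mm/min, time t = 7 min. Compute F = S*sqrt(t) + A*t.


F = S*sqrt(t) + A*t
F = 11*sqrt(7) + 2*7
F = 11*2.645751 + 14

43.1033 mm


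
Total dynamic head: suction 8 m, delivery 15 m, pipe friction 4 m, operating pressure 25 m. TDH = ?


TDH = Hs + Hd + hf + Hp = 8 + 15 + 4 + 25 = 52

52 m


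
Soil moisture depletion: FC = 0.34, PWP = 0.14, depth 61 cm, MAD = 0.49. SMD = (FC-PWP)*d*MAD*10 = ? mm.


SMD = (FC - PWP) * d * MAD * 10
SMD = (0.34 - 0.14) * 61 * 0.49 * 10
SMD = 0.2000 * 61 * 0.49 * 10

59.7800 mm


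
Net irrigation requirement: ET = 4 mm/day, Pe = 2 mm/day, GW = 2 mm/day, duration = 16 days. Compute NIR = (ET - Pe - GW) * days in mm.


Daily deficit = ET - Pe - GW = 4 - 2 - 2 = 0 mm/day
NIR = 0 * 16 = 0 mm

0 mm


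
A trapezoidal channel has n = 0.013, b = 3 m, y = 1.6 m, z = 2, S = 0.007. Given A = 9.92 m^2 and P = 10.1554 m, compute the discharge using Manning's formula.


R = A/P = 9.92/10.1554 = 0.976820
Q = (1/0.013) * 9.92 * 0.976820^(2/3) * 0.007^0.5

62.8531 m^3/s


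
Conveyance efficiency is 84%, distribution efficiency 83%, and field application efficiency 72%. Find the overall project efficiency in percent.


Ec = 0.84, Eb = 0.83, Ea = 0.72
E = 0.84 * 0.83 * 0.72 * 100 = 50.1984%

50.1984 %


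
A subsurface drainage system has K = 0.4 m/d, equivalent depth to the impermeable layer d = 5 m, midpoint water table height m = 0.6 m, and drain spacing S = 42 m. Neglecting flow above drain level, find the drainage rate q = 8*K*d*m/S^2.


q = 8*K*d*m/S^2
q = 8*0.4*5*0.6/42^2
q = 9.6000 / 1764

0.0054 m/d


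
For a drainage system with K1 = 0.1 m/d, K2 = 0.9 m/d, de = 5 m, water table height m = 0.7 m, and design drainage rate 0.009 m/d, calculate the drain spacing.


S^2 = 8*K2*de*m/q + 4*K1*m^2/q
S^2 = 8*0.9*5*0.7/0.009 + 4*0.1*0.7^2/0.009
S = sqrt(2821.7778)

53.1204 m


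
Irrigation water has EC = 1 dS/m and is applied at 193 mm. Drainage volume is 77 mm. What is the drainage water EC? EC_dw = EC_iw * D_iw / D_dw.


EC_dw = EC_iw * D_iw / D_dw
EC_dw = 1 * 193 / 77
EC_dw = 193 / 77

2.5065 dS/m


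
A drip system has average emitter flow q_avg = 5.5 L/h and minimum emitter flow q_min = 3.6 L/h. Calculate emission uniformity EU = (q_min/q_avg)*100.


EU = (q_min/q_avg)*100 = (3.6/5.5)*100 = 65.4545%

65.4545 %


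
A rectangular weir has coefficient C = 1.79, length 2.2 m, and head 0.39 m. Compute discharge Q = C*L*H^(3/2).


Q = C * L * H^(3/2) = 1.79 * 2.2 * 0.39^1.5 = 1.79 * 2.2 * 0.243555

0.9591 m^3/s


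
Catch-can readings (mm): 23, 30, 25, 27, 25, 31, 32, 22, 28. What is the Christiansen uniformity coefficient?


mean = 27.000000 mm
MAD = 2.888889 mm
CU = (1 - 2.888889/27.000000)*100

89.3004 %


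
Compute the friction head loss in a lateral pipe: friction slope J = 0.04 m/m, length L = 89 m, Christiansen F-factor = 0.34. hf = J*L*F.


hf = J * L * F = 0.04 * 89 * 0.34 = 1.2104 m

1.2104 m


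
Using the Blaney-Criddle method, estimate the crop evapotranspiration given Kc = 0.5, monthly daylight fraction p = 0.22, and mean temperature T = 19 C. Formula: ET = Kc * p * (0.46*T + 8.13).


ET = Kc * p * (0.46*T + 8.13)
ET = 0.5 * 0.22 * (0.46*19 + 8.13)
ET = 0.5 * 0.22 * 16.8700

1.8557 mm/day


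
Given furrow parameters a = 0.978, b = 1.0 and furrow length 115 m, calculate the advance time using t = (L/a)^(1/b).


t = (L/a)^(1/b)
t = (115/0.978)^(1/1.0)
t = 117.586912^(1/1.0)

117.5869 min


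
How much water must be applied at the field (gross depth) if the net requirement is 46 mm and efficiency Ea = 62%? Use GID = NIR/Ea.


Ea = 62% = 0.62
GID = NIR / Ea = 46 / 0.62 = 74.1935 mm

74.1935 mm


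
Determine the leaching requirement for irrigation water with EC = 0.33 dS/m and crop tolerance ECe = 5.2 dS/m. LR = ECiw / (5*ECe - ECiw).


LR = ECiw / (5*ECe - ECiw)
LR = 0.33 / (5*5.2 - 0.33)
LR = 0.33 / 25.6700

0.0129


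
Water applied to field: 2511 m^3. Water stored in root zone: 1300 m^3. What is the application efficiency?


Ea = V_root / V_field * 100 = 1300 / 2511 * 100 = 51.7722%

51.7722 %


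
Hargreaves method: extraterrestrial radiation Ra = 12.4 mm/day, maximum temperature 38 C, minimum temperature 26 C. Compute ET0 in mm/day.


Tmean = (Tmax + Tmin)/2 = (38 + 26)/2 = 32.0
ET0 = 0.0023 * 12.4 * (32.0 + 17.8) * sqrt(38 - 26)
ET0 = 0.0023 * 12.4 * 49.8 * 3.464102

4.9201 mm/day


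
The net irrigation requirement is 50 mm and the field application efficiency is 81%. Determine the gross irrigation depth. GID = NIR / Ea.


Ea = 81% = 0.81
GID = NIR / Ea = 50 / 0.81 = 61.7284 mm

61.7284 mm


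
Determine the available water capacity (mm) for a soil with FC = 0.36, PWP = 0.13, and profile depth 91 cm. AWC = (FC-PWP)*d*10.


AWC = (FC - PWP) * d * 10
AWC = (0.36 - 0.13) * 91 * 10
AWC = 0.2300 * 91 * 10

209.3000 mm


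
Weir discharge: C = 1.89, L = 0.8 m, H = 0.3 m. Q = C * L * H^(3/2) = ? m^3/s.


Q = C * L * H^(3/2) = 1.89 * 0.8 * 0.3^1.5 = 1.89 * 0.8 * 0.164317

0.2484 m^3/s


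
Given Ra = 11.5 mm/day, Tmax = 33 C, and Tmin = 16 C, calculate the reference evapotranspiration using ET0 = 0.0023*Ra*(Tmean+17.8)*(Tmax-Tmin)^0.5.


Tmean = (Tmax + Tmin)/2 = (33 + 16)/2 = 24.5
ET0 = 0.0023 * 11.5 * (24.5 + 17.8) * sqrt(33 - 16)
ET0 = 0.0023 * 11.5 * 42.3 * 4.123106

4.6131 mm/day


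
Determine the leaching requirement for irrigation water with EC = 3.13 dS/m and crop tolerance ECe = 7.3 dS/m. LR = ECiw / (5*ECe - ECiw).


LR = ECiw / (5*ECe - ECiw)
LR = 3.13 / (5*7.3 - 3.13)
LR = 3.13 / 33.3700

0.0938


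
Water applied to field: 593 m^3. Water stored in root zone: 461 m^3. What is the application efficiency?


Ea = V_root / V_field * 100 = 461 / 593 * 100 = 77.7403%

77.7403 %


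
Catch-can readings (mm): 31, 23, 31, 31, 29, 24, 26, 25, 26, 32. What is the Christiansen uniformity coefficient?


mean = 27.800000 mm
MAD = 3.000000 mm
CU = (1 - 3.000000/27.800000)*100

89.2086 %


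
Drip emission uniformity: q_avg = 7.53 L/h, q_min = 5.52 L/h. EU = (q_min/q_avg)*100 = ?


EU = (q_min/q_avg)*100 = (5.52/7.53)*100 = 73.3068%

73.3068 %


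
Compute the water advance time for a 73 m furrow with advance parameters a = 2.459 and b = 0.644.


t = (L/a)^(1/b)
t = (73/2.459)^(1/0.644)
t = 29.686865^(1/0.644)

193.4597 min


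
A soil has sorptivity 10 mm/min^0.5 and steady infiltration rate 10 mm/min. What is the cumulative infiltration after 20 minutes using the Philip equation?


F = S*sqrt(t) + A*t
F = 10*sqrt(20) + 10*20
F = 10*4.472136 + 200

244.7214 mm


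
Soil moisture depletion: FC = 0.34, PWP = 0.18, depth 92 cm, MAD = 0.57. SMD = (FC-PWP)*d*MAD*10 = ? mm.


SMD = (FC - PWP) * d * MAD * 10
SMD = (0.34 - 0.18) * 92 * 0.57 * 10
SMD = 0.1600 * 92 * 0.57 * 10

83.9040 mm


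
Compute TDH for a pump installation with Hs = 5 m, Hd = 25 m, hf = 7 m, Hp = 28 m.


TDH = Hs + Hd + hf + Hp = 5 + 25 + 7 + 28 = 65

65 m


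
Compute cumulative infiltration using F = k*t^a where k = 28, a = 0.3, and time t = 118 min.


F = k * t^a = 28 * 118^0.3
F = 28 * 4.183739

117.1447 mm


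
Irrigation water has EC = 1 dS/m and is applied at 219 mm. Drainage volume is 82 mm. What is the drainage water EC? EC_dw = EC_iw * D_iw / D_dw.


EC_dw = EC_iw * D_iw / D_dw
EC_dw = 1 * 219 / 82
EC_dw = 219 / 82

2.6707 dS/m


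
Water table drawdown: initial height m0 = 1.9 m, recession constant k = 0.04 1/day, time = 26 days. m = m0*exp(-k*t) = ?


m = m0 * exp(-k*t)
m = 1.9 * exp(-0.04 * 26)
m = 1.9 * exp(-1.0400)

0.6716 m


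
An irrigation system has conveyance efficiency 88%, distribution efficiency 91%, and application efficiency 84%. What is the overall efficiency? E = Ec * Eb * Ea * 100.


Ec = 0.88, Eb = 0.91, Ea = 0.84
E = 0.88 * 0.91 * 0.84 * 100 = 67.2672%

67.2672 %


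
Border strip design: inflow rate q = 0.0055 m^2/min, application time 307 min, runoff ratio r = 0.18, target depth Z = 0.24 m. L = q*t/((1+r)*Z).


L = q*t/((1+r)*Z)
L = 0.0055*307/((1+0.18)*0.24)
L = 1.6885/0.2832

5.9622 m


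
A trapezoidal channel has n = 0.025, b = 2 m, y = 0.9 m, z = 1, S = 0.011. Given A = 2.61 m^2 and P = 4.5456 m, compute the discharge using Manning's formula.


R = A/P = 2.61/4.5456 = 0.574182
Q = (1/0.025) * 2.61 * 0.574182^(2/3) * 0.011^0.5

7.5642 m^3/s


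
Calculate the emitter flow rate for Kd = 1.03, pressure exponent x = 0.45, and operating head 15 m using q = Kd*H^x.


q = Kd * H^x = 1.03 * 15^0.45 = 1.03 * 3.382525

3.4840 L/h


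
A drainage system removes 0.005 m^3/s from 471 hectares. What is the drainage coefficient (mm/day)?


DC = Q * 86400 / (A * 10000) * 1000
DC = 0.005 * 86400 / (471 * 10000) * 1000
DC = 432000.0000 / 4710000

0.0917 mm/day


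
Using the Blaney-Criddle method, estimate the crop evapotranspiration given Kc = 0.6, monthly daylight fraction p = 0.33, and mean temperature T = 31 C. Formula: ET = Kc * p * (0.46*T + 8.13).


ET = Kc * p * (0.46*T + 8.13)
ET = 0.6 * 0.33 * (0.46*31 + 8.13)
ET = 0.6 * 0.33 * 22.3900

4.4332 mm/day


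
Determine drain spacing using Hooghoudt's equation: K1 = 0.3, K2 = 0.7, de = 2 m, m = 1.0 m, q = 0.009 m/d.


S^2 = 8*K2*de*m/q + 4*K1*m^2/q
S^2 = 8*0.7*2*1.0/0.009 + 4*0.3*1.0^2/0.009
S = sqrt(1377.7778)

37.1184 m


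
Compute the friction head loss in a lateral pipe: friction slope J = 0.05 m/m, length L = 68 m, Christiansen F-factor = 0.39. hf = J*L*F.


hf = J * L * F = 0.05 * 68 * 0.39 = 1.3260 m

1.3260 m


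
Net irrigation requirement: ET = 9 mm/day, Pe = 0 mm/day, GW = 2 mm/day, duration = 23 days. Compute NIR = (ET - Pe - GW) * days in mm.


Daily deficit = ET - Pe - GW = 9 - 0 - 2 = 7 mm/day
NIR = 7 * 23 = 161 mm

161.0000 mm


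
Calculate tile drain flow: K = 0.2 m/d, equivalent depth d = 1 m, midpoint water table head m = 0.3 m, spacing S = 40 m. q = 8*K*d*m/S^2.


q = 8*K*d*m/S^2
q = 8*0.2*1*0.3/40^2
q = 0.4800 / 1600

3.0000e-04 m/d


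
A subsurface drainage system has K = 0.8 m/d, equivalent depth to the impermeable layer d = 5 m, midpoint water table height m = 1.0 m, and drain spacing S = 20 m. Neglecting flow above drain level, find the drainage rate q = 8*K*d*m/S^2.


q = 8*K*d*m/S^2
q = 8*0.8*5*1.0/20^2
q = 32.0000 / 400

0.0800 m/d


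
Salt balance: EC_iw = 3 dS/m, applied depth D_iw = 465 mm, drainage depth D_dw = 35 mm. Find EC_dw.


EC_dw = EC_iw * D_iw / D_dw
EC_dw = 3 * 465 / 35
EC_dw = 1395 / 35

39.8571 dS/m


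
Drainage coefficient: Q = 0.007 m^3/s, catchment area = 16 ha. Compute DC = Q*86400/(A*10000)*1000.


DC = Q * 86400 / (A * 10000) * 1000
DC = 0.007 * 86400 / (16 * 10000) * 1000
DC = 604800.0000 / 160000

3.7800 mm/day


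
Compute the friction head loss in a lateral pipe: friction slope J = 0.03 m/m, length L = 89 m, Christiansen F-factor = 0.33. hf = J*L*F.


hf = J * L * F = 0.03 * 89 * 0.33 = 0.8811 m

0.8811 m


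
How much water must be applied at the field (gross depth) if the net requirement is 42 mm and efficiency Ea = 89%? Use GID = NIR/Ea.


Ea = 89% = 0.89
GID = NIR / Ea = 42 / 0.89 = 47.1910 mm

47.1910 mm


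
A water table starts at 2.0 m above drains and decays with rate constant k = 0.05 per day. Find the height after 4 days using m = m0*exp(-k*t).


m = m0 * exp(-k*t)
m = 2.0 * exp(-0.05 * 4)
m = 2.0 * exp(-0.2000)

1.6375 m


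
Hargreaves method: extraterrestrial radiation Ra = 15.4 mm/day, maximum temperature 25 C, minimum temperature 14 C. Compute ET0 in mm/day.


Tmean = (Tmax + Tmin)/2 = (25 + 14)/2 = 19.5
ET0 = 0.0023 * 15.4 * (19.5 + 17.8) * sqrt(25 - 14)
ET0 = 0.0023 * 15.4 * 37.3 * 3.316625

4.3818 mm/day


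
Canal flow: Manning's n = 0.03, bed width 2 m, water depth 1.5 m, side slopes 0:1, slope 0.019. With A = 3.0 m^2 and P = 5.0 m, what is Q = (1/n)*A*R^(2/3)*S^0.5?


R = A/P = 3.0/5.0 = 0.600000
Q = (1/0.03) * 3.0 * 0.600000^(2/3) * 0.019^0.5

9.8057 m^3/s


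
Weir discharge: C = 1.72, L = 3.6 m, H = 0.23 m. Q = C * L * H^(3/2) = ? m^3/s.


Q = C * L * H^(3/2) = 1.72 * 3.6 * 0.23^1.5 = 1.72 * 3.6 * 0.110304

0.6830 m^3/s


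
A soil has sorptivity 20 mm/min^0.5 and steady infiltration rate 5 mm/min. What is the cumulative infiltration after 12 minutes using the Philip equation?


F = S*sqrt(t) + A*t
F = 20*sqrt(12) + 5*12
F = 20*3.464102 + 60

129.2820 mm


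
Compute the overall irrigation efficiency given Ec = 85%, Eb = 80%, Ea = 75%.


Ec = 0.85, Eb = 0.8, Ea = 0.75
E = 0.85 * 0.8 * 0.75 * 100 = 51.0000%

51.0000 %


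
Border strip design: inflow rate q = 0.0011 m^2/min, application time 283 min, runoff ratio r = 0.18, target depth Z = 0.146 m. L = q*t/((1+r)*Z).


L = q*t/((1+r)*Z)
L = 0.0011*283/((1+0.18)*0.146)
L = 0.3113/0.17228

1.8069 m


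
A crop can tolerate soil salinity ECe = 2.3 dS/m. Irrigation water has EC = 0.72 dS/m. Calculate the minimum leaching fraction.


LR = ECiw / (5*ECe - ECiw)
LR = 0.72 / (5*2.3 - 0.72)
LR = 0.72 / 10.7800

0.0668


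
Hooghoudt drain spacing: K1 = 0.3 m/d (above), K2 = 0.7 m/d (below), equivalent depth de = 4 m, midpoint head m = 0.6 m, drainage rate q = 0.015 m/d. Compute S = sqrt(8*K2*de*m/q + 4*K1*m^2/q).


S^2 = 8*K2*de*m/q + 4*K1*m^2/q
S^2 = 8*0.7*4*0.6/0.015 + 4*0.3*0.6^2/0.015
S = sqrt(924.8000)

30.4105 m


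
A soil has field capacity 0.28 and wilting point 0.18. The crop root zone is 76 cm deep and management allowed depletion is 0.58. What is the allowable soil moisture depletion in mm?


SMD = (FC - PWP) * d * MAD * 10
SMD = (0.28 - 0.18) * 76 * 0.58 * 10
SMD = 0.1000 * 76 * 0.58 * 10

44.0800 mm


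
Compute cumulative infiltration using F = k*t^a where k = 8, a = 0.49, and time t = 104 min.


F = k * t^a = 8 * 104^0.49
F = 8 * 9.735233

77.8819 mm


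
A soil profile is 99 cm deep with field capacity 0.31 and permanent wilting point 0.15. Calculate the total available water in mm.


AWC = (FC - PWP) * d * 10
AWC = (0.31 - 0.15) * 99 * 10
AWC = 0.1600 * 99 * 10

158.4000 mm


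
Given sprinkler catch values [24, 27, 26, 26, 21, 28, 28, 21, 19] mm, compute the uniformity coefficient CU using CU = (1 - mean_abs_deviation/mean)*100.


mean = 24.444444 mm
MAD = 2.839506 mm
CU = (1 - 2.839506/24.444444)*100

88.3838 %


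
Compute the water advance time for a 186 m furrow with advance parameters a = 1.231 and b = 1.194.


t = (L/a)^(1/b)
t = (186/1.231)^(1/1.194)
t = 151.096669^(1/1.194)

66.8608 min


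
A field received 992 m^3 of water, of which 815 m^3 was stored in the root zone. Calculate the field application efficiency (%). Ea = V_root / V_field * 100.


Ea = V_root / V_field * 100 = 815 / 992 * 100 = 82.1573%

82.1573 %


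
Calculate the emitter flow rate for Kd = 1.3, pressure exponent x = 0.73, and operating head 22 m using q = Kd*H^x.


q = Kd * H^x = 1.3 * 22^0.73 = 1.3 * 9.549234

12.4140 L/h


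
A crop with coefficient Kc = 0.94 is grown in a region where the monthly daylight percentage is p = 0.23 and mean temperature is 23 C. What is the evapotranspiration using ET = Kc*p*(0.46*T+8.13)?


ET = Kc * p * (0.46*T + 8.13)
ET = 0.94 * 0.23 * (0.46*23 + 8.13)
ET = 0.94 * 0.23 * 18.7100

4.0451 mm/day


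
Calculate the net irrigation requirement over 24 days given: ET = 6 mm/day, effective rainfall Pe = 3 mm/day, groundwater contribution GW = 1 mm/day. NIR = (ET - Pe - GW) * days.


Daily deficit = ET - Pe - GW = 6 - 3 - 1 = 2 mm/day
NIR = 2 * 24 = 48 mm

48.0000 mm


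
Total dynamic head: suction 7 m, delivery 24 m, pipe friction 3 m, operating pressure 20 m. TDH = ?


TDH = Hs + Hd + hf + Hp = 7 + 24 + 3 + 20 = 54

54 m


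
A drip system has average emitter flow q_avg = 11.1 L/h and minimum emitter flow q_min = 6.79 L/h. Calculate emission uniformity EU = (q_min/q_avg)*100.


EU = (q_min/q_avg)*100 = (6.79/11.1)*100 = 61.1712%

61.1712 %


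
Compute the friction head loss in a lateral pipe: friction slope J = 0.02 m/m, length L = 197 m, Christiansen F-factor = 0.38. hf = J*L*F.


hf = J * L * F = 0.02 * 197 * 0.38 = 1.4972 m

1.4972 m


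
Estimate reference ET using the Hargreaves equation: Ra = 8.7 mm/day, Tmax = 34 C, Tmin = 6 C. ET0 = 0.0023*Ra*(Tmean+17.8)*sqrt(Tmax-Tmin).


Tmean = (Tmax + Tmin)/2 = (34 + 6)/2 = 20.0
ET0 = 0.0023 * 8.7 * (20.0 + 17.8) * sqrt(34 - 6)
ET0 = 0.0023 * 8.7 * 37.8 * 5.291503

4.0024 mm/day


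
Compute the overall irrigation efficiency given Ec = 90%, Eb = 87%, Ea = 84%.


Ec = 0.9, Eb = 0.87, Ea = 0.84
E = 0.9 * 0.87 * 0.84 * 100 = 65.7720%

65.7720 %


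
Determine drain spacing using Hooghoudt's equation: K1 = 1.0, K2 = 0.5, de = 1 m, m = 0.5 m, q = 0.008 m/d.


S^2 = 8*K2*de*m/q + 4*K1*m^2/q
S^2 = 8*0.5*1*0.5/0.008 + 4*1.0*0.5^2/0.008
S = sqrt(375.0000)

19.3649 m


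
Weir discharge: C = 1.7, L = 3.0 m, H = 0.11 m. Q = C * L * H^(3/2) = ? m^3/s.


Q = C * L * H^(3/2) = 1.7 * 3.0 * 0.11^1.5 = 1.7 * 3.0 * 0.036483

0.1861 m^3/s


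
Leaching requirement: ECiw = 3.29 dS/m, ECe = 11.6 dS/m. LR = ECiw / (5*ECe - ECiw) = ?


LR = ECiw / (5*ECe - ECiw)
LR = 3.29 / (5*11.6 - 3.29)
LR = 3.29 / 54.7100

0.0601


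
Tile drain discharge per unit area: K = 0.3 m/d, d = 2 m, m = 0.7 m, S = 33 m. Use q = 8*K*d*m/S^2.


q = 8*K*d*m/S^2
q = 8*0.3*2*0.7/33^2
q = 3.3600 / 1089

0.0031 m/d


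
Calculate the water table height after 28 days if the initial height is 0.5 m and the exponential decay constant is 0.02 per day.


m = m0 * exp(-k*t)
m = 0.5 * exp(-0.02 * 28)
m = 0.5 * exp(-0.5600)

0.2856 m


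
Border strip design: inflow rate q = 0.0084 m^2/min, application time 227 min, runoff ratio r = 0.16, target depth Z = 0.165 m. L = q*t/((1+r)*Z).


L = q*t/((1+r)*Z)
L = 0.0084*227/((1+0.16)*0.165)
L = 1.9068/0.1914

9.9624 m


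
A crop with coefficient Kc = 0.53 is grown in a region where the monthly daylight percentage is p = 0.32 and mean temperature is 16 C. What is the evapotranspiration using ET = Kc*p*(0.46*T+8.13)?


ET = Kc * p * (0.46*T + 8.13)
ET = 0.53 * 0.32 * (0.46*16 + 8.13)
ET = 0.53 * 0.32 * 15.4900

2.6271 mm/day


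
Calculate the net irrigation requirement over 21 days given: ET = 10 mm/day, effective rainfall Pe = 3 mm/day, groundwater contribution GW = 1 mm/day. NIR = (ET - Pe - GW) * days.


Daily deficit = ET - Pe - GW = 10 - 3 - 1 = 6 mm/day
NIR = 6 * 21 = 126 mm

126.0000 mm


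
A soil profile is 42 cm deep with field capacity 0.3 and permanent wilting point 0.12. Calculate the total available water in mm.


AWC = (FC - PWP) * d * 10
AWC = (0.3 - 0.12) * 42 * 10
AWC = 0.1800 * 42 * 10

75.6000 mm


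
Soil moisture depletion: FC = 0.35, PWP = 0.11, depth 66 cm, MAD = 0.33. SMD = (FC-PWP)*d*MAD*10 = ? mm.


SMD = (FC - PWP) * d * MAD * 10
SMD = (0.35 - 0.11) * 66 * 0.33 * 10
SMD = 0.2400 * 66 * 0.33 * 10

52.2720 mm


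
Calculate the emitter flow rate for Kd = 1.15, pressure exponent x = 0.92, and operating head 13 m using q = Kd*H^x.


q = Kd * H^x = 1.15 * 13^0.92 = 1.15 * 10.588340

12.1766 L/h


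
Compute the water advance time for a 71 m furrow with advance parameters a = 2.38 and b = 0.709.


t = (L/a)^(1/b)
t = (71/2.38)^(1/0.709)
t = 29.831933^(1/0.709)

120.2114 min


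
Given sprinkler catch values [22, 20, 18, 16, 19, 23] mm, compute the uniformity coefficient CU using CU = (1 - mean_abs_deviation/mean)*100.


mean = 19.666667 mm
MAD = 2.000000 mm
CU = (1 - 2.000000/19.666667)*100

89.8305 %


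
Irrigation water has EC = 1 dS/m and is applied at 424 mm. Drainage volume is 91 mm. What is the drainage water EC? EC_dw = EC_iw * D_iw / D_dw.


EC_dw = EC_iw * D_iw / D_dw
EC_dw = 1 * 424 / 91
EC_dw = 424 / 91

4.6593 dS/m


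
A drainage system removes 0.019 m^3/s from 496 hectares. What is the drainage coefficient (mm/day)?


DC = Q * 86400 / (A * 10000) * 1000
DC = 0.019 * 86400 / (496 * 10000) * 1000
DC = 1641600.0000 / 4960000

0.3310 mm/day


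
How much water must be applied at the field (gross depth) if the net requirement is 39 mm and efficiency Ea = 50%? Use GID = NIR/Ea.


Ea = 50% = 0.5
GID = NIR / Ea = 39 / 0.5 = 78.0000 mm

78.0000 mm


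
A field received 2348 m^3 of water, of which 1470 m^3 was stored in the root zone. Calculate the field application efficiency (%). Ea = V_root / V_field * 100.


Ea = V_root / V_field * 100 = 1470 / 2348 * 100 = 62.6065%

62.6065 %


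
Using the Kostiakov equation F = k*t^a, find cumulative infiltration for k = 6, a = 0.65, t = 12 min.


F = k * t^a = 6 * 12^0.65
F = 6 * 5.028840

30.1730 mm


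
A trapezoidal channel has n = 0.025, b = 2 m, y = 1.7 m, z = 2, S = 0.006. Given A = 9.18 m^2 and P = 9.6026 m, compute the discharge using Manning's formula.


R = A/P = 9.18/9.6026 = 0.955991
Q = (1/0.025) * 9.18 * 0.955991^(2/3) * 0.006^0.5

27.6024 m^3/s


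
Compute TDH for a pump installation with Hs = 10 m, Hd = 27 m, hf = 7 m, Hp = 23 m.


TDH = Hs + Hd + hf + Hp = 10 + 27 + 7 + 23 = 67

67 m


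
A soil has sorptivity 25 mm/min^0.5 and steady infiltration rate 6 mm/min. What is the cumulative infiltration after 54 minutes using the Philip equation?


F = S*sqrt(t) + A*t
F = 25*sqrt(54) + 6*54
F = 25*7.348469 + 324

507.7117 mm


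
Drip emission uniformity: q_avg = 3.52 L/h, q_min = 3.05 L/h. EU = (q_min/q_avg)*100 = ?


EU = (q_min/q_avg)*100 = (3.05/3.52)*100 = 86.6477%

86.6477 %


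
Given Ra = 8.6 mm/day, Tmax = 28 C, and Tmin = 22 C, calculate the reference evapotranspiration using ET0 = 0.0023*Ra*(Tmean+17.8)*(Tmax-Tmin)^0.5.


Tmean = (Tmax + Tmin)/2 = (28 + 22)/2 = 25.0
ET0 = 0.0023 * 8.6 * (25.0 + 17.8) * sqrt(28 - 22)
ET0 = 0.0023 * 8.6 * 42.8 * 2.449490

2.0737 mm/day


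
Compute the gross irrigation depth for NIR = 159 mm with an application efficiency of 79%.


Ea = 79% = 0.79
GID = NIR / Ea = 159 / 0.79 = 201.2658 mm

201.2658 mm


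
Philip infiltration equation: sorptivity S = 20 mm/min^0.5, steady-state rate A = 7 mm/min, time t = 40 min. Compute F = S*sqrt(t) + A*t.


F = S*sqrt(t) + A*t
F = 20*sqrt(40) + 7*40
F = 20*6.324555 + 280

406.4911 mm


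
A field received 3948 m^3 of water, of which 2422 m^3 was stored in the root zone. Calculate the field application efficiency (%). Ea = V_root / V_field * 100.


Ea = V_root / V_field * 100 = 2422 / 3948 * 100 = 61.3475%

61.3475 %


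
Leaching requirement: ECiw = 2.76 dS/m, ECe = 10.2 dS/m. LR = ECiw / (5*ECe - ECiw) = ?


LR = ECiw / (5*ECe - ECiw)
LR = 2.76 / (5*10.2 - 2.76)
LR = 2.76 / 48.2400

0.0572


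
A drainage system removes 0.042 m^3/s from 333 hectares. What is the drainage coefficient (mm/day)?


DC = Q * 86400 / (A * 10000) * 1000
DC = 0.042 * 86400 / (333 * 10000) * 1000
DC = 3628800.0000 / 3330000

1.0897 mm/day


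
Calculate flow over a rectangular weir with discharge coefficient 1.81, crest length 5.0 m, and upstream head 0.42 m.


Q = C * L * H^(3/2) = 1.81 * 5.0 * 0.42^1.5 = 1.81 * 5.0 * 0.272191

2.4633 m^3/s


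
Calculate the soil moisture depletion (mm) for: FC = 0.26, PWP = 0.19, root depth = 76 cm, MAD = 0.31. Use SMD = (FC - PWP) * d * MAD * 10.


SMD = (FC - PWP) * d * MAD * 10
SMD = (0.26 - 0.19) * 76 * 0.31 * 10
SMD = 0.0700 * 76 * 0.31 * 10

16.4920 mm


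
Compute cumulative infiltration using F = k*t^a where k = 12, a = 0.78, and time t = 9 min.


F = k * t^a = 12 * 9^0.78
F = 12 * 5.550207

66.6025 mm


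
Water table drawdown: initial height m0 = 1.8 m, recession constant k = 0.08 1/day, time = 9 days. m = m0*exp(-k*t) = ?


m = m0 * exp(-k*t)
m = 1.8 * exp(-0.08 * 9)
m = 1.8 * exp(-0.7200)

0.8762 m


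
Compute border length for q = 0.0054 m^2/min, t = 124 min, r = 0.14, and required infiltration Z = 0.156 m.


L = q*t/((1+r)*Z)
L = 0.0054*124/((1+0.14)*0.156)
L = 0.6696/0.17784

3.7652 m


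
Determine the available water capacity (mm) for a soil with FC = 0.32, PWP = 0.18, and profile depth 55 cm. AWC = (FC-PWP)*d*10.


AWC = (FC - PWP) * d * 10
AWC = (0.32 - 0.18) * 55 * 10
AWC = 0.1400 * 55 * 10

77.0000 mm


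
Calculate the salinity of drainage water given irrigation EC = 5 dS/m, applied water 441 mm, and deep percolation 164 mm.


EC_dw = EC_iw * D_iw / D_dw
EC_dw = 5 * 441 / 164
EC_dw = 2205 / 164

13.4451 dS/m


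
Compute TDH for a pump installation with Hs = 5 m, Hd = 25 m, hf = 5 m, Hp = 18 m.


TDH = Hs + Hd + hf + Hp = 5 + 25 + 5 + 18 = 53

53 m


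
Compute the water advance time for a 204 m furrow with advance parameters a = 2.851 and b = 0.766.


t = (L/a)^(1/b)
t = (204/2.851)^(1/0.766)
t = 71.553841^(1/0.766)

263.7496 min


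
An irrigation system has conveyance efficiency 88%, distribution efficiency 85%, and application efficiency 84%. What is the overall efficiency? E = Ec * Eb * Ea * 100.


Ec = 0.88, Eb = 0.85, Ea = 0.84
E = 0.88 * 0.85 * 0.84 * 100 = 62.8320%

62.8320 %


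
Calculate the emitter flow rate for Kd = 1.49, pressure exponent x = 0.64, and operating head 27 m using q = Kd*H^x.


q = Kd * H^x = 1.49 * 27^0.64 = 1.49 * 8.242763

12.2817 L/h


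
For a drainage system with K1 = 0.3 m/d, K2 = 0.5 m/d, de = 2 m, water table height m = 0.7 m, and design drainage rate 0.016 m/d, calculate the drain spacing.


S^2 = 8*K2*de*m/q + 4*K1*m^2/q
S^2 = 8*0.5*2*0.7/0.016 + 4*0.3*0.7^2/0.016
S = sqrt(386.7500)

19.6660 m


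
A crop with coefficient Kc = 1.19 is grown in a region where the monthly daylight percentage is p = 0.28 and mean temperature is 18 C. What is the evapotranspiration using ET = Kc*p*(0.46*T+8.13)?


ET = Kc * p * (0.46*T + 8.13)
ET = 1.19 * 0.28 * (0.46*18 + 8.13)
ET = 1.19 * 0.28 * 16.4100

5.4678 mm/day


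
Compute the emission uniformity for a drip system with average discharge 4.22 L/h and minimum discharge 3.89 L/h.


EU = (q_min/q_avg)*100 = (3.89/4.22)*100 = 92.1801%

92.1801 %


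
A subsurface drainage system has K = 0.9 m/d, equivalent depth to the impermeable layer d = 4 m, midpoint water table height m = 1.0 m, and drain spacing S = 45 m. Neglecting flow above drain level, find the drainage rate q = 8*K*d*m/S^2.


q = 8*K*d*m/S^2
q = 8*0.9*4*1.0/45^2
q = 28.8000 / 2025

0.0142 m/d


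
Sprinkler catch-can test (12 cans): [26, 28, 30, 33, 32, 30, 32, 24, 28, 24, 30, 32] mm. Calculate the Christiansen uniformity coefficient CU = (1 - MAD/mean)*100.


mean = 29.083333 mm
MAD = 2.569444 mm
CU = (1 - 2.569444/29.083333)*100

91.1652 %


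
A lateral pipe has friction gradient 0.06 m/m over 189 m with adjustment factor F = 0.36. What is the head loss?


hf = J * L * F = 0.06 * 189 * 0.36 = 4.0824 m

4.0824 m


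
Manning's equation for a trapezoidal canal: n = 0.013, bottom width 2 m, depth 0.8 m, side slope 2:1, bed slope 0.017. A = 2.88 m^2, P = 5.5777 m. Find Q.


R = A/P = 2.88/5.5777 = 0.516342
Q = (1/0.013) * 2.88 * 0.516342^(2/3) * 0.017^0.5

18.5908 m^3/s


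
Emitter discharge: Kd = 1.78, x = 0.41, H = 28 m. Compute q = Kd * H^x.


q = Kd * H^x = 1.78 * 28^0.41 = 1.78 * 3.920440

6.9784 L/h


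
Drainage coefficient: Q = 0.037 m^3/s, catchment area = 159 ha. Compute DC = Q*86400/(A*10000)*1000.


DC = Q * 86400 / (A * 10000) * 1000
DC = 0.037 * 86400 / (159 * 10000) * 1000
DC = 3196800.0000 / 1590000

2.0106 mm/day


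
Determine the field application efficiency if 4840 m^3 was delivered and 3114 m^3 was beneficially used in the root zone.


Ea = V_root / V_field * 100 = 3114 / 4840 * 100 = 64.3388%

64.3388 %


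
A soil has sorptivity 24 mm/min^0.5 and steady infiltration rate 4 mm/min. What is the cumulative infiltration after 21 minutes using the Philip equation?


F = S*sqrt(t) + A*t
F = 24*sqrt(21) + 4*21
F = 24*4.582576 + 84

193.9818 mm


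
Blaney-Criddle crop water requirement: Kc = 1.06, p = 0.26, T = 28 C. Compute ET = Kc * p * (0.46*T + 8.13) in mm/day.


ET = Kc * p * (0.46*T + 8.13)
ET = 1.06 * 0.26 * (0.46*28 + 8.13)
ET = 1.06 * 0.26 * 21.0100

5.7904 mm/day


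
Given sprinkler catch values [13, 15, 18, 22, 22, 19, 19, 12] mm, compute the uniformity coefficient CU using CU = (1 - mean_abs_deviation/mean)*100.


mean = 17.500000 mm
MAD = 3.125000 mm
CU = (1 - 3.125000/17.500000)*100

82.1429 %


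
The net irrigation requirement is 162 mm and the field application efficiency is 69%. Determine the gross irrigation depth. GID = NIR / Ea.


Ea = 69% = 0.69
GID = NIR / Ea = 162 / 0.69 = 234.7826 mm

234.7826 mm


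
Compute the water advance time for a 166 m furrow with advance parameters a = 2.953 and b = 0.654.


t = (L/a)^(1/b)
t = (166/2.953)^(1/0.654)
t = 56.214020^(1/0.654)

473.8091 min


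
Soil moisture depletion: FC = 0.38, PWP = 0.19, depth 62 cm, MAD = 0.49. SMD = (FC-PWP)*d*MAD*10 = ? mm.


SMD = (FC - PWP) * d * MAD * 10
SMD = (0.38 - 0.19) * 62 * 0.49 * 10
SMD = 0.1900 * 62 * 0.49 * 10

57.7220 mm


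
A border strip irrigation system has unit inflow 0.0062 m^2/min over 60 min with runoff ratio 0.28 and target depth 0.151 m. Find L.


L = q*t/((1+r)*Z)
L = 0.0062*60/((1+0.28)*0.151)
L = 0.372/0.19328

1.9247 m


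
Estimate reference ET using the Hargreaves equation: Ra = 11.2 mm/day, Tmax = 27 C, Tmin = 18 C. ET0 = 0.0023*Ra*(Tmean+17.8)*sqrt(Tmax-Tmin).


Tmean = (Tmax + Tmin)/2 = (27 + 18)/2 = 22.5
ET0 = 0.0023 * 11.2 * (22.5 + 17.8) * sqrt(27 - 18)
ET0 = 0.0023 * 11.2 * 40.3 * 3.000000

3.1144 mm/day


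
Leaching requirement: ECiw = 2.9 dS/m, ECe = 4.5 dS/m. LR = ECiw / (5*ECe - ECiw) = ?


LR = ECiw / (5*ECe - ECiw)
LR = 2.9 / (5*4.5 - 2.9)
LR = 2.9 / 19.6000

0.1480


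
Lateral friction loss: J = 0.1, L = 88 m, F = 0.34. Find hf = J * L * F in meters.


hf = J * L * F = 0.1 * 88 * 0.34 = 2.9920 m

2.9920 m


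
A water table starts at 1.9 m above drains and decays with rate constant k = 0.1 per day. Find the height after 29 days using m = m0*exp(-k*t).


m = m0 * exp(-k*t)
m = 1.9 * exp(-0.1 * 29)
m = 1.9 * exp(-2.9000)

0.1045 m


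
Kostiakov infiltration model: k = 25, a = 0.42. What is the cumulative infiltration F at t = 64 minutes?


F = k * t^a = 25 * 64^0.42
F = 25 * 5.735821

143.3955 mm


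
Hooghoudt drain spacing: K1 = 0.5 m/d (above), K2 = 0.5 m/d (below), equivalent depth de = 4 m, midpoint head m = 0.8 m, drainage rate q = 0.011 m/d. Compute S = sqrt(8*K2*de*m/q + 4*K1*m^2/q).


S^2 = 8*K2*de*m/q + 4*K1*m^2/q
S^2 = 8*0.5*4*0.8/0.011 + 4*0.5*0.8^2/0.011
S = sqrt(1280.0000)

35.7771 m


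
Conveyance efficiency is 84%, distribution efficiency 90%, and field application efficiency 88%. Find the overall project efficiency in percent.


Ec = 0.84, Eb = 0.9, Ea = 0.88
E = 0.84 * 0.9 * 0.88 * 100 = 66.5280%

66.5280 %


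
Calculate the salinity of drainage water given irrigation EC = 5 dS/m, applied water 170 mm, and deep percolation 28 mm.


EC_dw = EC_iw * D_iw / D_dw
EC_dw = 5 * 170 / 28
EC_dw = 850 / 28

30.3571 dS/m


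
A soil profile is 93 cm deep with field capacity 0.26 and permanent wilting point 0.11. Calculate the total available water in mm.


AWC = (FC - PWP) * d * 10
AWC = (0.26 - 0.11) * 93 * 10
AWC = 0.1500 * 93 * 10

139.5000 mm


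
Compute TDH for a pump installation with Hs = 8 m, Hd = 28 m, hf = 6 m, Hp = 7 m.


TDH = Hs + Hd + hf + Hp = 8 + 28 + 6 + 7 = 49

49 m


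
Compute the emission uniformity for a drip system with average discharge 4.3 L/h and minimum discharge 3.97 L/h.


EU = (q_min/q_avg)*100 = (3.97/4.3)*100 = 92.3256%

92.3256 %


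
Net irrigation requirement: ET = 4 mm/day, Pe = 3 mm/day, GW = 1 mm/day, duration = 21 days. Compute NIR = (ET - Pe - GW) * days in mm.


Daily deficit = ET - Pe - GW = 4 - 3 - 1 = 0 mm/day
NIR = 0 * 21 = 0 mm

0 mm


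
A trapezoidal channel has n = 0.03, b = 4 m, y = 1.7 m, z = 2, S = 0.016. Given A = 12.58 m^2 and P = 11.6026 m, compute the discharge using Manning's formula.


R = A/P = 12.58/11.6026 = 1.084240
Q = (1/0.03) * 12.58 * 1.084240^(2/3) * 0.016^0.5

55.9804 m^3/s


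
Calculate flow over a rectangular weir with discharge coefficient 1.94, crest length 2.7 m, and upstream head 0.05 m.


Q = C * L * H^(3/2) = 1.94 * 2.7 * 0.05^1.5 = 1.94 * 2.7 * 0.011180

0.0586 m^3/s


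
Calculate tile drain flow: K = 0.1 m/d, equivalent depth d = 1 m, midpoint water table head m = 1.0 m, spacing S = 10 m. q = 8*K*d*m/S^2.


q = 8*K*d*m/S^2
q = 8*0.1*1*1.0/10^2
q = 0.8000 / 100

0.0080 m/d


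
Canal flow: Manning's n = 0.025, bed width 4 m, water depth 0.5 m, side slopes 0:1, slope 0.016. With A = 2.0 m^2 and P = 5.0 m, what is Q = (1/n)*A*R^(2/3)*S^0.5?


R = A/P = 2.0/5.0 = 0.400000
Q = (1/0.025) * 2.0 * 0.400000^(2/3) * 0.016^0.5

5.4936 m^3/s


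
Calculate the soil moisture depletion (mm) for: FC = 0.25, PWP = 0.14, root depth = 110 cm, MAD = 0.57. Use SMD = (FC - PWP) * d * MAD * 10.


SMD = (FC - PWP) * d * MAD * 10
SMD = (0.25 - 0.14) * 110 * 0.57 * 10
SMD = 0.1100 * 110 * 0.57 * 10

68.9700 mm
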